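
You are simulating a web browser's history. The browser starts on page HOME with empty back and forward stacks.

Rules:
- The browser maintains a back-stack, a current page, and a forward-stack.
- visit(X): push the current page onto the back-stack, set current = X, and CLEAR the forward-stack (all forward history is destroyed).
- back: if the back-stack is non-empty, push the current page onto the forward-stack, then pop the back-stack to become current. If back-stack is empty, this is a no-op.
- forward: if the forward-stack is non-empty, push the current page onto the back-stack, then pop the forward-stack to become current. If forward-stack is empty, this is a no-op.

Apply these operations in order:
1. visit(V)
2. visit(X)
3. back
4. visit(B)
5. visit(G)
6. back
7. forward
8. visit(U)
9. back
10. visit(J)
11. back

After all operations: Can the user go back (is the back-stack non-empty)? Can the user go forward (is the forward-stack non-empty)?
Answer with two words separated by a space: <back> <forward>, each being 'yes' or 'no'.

After 1 (visit(V)): cur=V back=1 fwd=0
After 2 (visit(X)): cur=X back=2 fwd=0
After 3 (back): cur=V back=1 fwd=1
After 4 (visit(B)): cur=B back=2 fwd=0
After 5 (visit(G)): cur=G back=3 fwd=0
After 6 (back): cur=B back=2 fwd=1
After 7 (forward): cur=G back=3 fwd=0
After 8 (visit(U)): cur=U back=4 fwd=0
After 9 (back): cur=G back=3 fwd=1
After 10 (visit(J)): cur=J back=4 fwd=0
After 11 (back): cur=G back=3 fwd=1

Answer: yes yes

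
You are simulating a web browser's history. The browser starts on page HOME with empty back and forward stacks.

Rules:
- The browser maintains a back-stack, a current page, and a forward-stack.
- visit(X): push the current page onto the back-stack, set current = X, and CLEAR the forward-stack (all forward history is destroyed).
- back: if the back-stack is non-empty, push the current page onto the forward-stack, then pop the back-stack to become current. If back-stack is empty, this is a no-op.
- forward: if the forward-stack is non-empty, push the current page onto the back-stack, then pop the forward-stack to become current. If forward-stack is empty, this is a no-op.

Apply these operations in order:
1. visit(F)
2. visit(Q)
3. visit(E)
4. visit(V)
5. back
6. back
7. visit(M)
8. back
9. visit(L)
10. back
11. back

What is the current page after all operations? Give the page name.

Answer: F

Derivation:
After 1 (visit(F)): cur=F back=1 fwd=0
After 2 (visit(Q)): cur=Q back=2 fwd=0
After 3 (visit(E)): cur=E back=3 fwd=0
After 4 (visit(V)): cur=V back=4 fwd=0
After 5 (back): cur=E back=3 fwd=1
After 6 (back): cur=Q back=2 fwd=2
After 7 (visit(M)): cur=M back=3 fwd=0
After 8 (back): cur=Q back=2 fwd=1
After 9 (visit(L)): cur=L back=3 fwd=0
After 10 (back): cur=Q back=2 fwd=1
After 11 (back): cur=F back=1 fwd=2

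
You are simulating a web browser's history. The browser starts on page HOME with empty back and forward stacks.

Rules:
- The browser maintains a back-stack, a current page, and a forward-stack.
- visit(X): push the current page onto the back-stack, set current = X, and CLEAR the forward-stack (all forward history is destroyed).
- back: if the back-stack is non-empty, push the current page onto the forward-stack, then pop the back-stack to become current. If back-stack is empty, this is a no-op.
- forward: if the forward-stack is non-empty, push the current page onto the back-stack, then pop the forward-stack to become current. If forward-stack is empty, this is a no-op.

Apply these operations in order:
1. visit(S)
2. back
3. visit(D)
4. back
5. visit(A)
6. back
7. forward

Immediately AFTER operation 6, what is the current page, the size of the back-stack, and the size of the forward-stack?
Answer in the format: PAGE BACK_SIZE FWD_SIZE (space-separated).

After 1 (visit(S)): cur=S back=1 fwd=0
After 2 (back): cur=HOME back=0 fwd=1
After 3 (visit(D)): cur=D back=1 fwd=0
After 4 (back): cur=HOME back=0 fwd=1
After 5 (visit(A)): cur=A back=1 fwd=0
After 6 (back): cur=HOME back=0 fwd=1

HOME 0 1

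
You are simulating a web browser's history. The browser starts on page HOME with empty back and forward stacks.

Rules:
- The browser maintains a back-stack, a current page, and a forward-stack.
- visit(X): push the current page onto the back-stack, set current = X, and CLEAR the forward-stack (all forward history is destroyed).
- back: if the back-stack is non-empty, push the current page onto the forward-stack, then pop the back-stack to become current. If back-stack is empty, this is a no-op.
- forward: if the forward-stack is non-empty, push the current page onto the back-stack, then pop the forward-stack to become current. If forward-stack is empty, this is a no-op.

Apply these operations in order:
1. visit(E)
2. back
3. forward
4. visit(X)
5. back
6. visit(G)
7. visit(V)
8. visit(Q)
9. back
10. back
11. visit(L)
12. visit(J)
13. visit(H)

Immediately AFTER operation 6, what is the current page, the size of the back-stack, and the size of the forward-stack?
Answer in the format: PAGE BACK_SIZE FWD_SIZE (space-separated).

After 1 (visit(E)): cur=E back=1 fwd=0
After 2 (back): cur=HOME back=0 fwd=1
After 3 (forward): cur=E back=1 fwd=0
After 4 (visit(X)): cur=X back=2 fwd=0
After 5 (back): cur=E back=1 fwd=1
After 6 (visit(G)): cur=G back=2 fwd=0

G 2 0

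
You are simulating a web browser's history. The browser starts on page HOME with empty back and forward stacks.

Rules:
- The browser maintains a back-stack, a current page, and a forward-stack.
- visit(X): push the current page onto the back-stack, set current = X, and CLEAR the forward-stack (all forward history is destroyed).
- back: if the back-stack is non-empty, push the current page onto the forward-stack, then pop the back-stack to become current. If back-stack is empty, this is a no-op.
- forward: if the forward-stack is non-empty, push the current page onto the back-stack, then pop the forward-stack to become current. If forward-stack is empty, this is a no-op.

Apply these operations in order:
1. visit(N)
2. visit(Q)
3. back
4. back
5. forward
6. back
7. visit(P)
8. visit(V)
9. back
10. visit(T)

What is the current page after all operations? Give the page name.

After 1 (visit(N)): cur=N back=1 fwd=0
After 2 (visit(Q)): cur=Q back=2 fwd=0
After 3 (back): cur=N back=1 fwd=1
After 4 (back): cur=HOME back=0 fwd=2
After 5 (forward): cur=N back=1 fwd=1
After 6 (back): cur=HOME back=0 fwd=2
After 7 (visit(P)): cur=P back=1 fwd=0
After 8 (visit(V)): cur=V back=2 fwd=0
After 9 (back): cur=P back=1 fwd=1
After 10 (visit(T)): cur=T back=2 fwd=0

Answer: T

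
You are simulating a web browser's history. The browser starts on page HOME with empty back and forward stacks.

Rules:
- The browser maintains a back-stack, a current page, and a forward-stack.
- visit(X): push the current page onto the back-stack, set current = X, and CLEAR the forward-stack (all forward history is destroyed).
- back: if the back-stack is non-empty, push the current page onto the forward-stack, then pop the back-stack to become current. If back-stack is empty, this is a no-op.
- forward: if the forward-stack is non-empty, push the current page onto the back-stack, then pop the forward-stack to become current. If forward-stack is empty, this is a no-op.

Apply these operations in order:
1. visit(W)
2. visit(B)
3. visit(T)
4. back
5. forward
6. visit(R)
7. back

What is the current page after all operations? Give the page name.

Answer: T

Derivation:
After 1 (visit(W)): cur=W back=1 fwd=0
After 2 (visit(B)): cur=B back=2 fwd=0
After 3 (visit(T)): cur=T back=3 fwd=0
After 4 (back): cur=B back=2 fwd=1
After 5 (forward): cur=T back=3 fwd=0
After 6 (visit(R)): cur=R back=4 fwd=0
After 7 (back): cur=T back=3 fwd=1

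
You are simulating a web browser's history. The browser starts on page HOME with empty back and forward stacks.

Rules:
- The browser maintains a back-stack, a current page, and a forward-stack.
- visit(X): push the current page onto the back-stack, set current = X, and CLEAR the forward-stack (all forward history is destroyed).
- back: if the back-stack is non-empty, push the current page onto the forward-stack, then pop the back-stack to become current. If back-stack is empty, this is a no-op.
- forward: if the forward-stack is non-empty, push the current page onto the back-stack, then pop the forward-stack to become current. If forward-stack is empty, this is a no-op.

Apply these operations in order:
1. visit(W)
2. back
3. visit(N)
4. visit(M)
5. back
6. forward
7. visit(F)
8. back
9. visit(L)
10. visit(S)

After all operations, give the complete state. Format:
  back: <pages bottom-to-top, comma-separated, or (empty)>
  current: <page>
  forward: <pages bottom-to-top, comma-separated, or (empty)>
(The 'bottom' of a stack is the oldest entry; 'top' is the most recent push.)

After 1 (visit(W)): cur=W back=1 fwd=0
After 2 (back): cur=HOME back=0 fwd=1
After 3 (visit(N)): cur=N back=1 fwd=0
After 4 (visit(M)): cur=M back=2 fwd=0
After 5 (back): cur=N back=1 fwd=1
After 6 (forward): cur=M back=2 fwd=0
After 7 (visit(F)): cur=F back=3 fwd=0
After 8 (back): cur=M back=2 fwd=1
After 9 (visit(L)): cur=L back=3 fwd=0
After 10 (visit(S)): cur=S back=4 fwd=0

Answer: back: HOME,N,M,L
current: S
forward: (empty)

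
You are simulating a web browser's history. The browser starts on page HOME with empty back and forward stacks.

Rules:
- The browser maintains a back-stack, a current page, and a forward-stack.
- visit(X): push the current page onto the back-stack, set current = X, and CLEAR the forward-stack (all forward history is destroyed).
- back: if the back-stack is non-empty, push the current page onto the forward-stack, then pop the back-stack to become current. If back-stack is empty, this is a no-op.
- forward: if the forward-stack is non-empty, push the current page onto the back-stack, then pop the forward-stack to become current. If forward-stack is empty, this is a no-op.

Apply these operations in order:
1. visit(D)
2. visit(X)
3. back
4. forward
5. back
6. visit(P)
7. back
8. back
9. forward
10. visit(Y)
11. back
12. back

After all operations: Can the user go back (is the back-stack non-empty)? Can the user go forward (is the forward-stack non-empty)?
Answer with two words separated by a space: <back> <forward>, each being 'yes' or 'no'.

After 1 (visit(D)): cur=D back=1 fwd=0
After 2 (visit(X)): cur=X back=2 fwd=0
After 3 (back): cur=D back=1 fwd=1
After 4 (forward): cur=X back=2 fwd=0
After 5 (back): cur=D back=1 fwd=1
After 6 (visit(P)): cur=P back=2 fwd=0
After 7 (back): cur=D back=1 fwd=1
After 8 (back): cur=HOME back=0 fwd=2
After 9 (forward): cur=D back=1 fwd=1
After 10 (visit(Y)): cur=Y back=2 fwd=0
After 11 (back): cur=D back=1 fwd=1
After 12 (back): cur=HOME back=0 fwd=2

Answer: no yes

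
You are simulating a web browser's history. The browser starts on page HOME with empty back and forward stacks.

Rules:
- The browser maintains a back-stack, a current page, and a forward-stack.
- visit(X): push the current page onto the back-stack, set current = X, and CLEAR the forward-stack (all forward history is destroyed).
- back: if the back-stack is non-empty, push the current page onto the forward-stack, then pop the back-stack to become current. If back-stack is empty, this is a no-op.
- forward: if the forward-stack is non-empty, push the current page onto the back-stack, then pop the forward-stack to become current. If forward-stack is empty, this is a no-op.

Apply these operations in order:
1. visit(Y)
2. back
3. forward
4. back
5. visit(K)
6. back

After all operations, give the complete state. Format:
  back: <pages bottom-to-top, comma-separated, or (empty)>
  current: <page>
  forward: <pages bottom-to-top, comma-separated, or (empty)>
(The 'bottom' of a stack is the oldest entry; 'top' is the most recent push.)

After 1 (visit(Y)): cur=Y back=1 fwd=0
After 2 (back): cur=HOME back=0 fwd=1
After 3 (forward): cur=Y back=1 fwd=0
After 4 (back): cur=HOME back=0 fwd=1
After 5 (visit(K)): cur=K back=1 fwd=0
After 6 (back): cur=HOME back=0 fwd=1

Answer: back: (empty)
current: HOME
forward: K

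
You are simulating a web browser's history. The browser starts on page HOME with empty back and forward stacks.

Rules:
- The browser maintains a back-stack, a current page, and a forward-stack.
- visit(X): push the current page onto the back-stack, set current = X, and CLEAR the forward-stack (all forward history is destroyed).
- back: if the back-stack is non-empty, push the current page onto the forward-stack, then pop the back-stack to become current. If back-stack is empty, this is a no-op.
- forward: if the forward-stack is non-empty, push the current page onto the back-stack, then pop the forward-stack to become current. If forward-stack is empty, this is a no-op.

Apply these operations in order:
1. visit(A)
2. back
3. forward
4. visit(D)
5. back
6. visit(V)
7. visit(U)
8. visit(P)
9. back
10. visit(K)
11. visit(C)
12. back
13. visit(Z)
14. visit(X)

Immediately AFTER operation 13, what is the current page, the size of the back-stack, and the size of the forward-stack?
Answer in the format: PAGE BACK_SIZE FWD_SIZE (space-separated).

After 1 (visit(A)): cur=A back=1 fwd=0
After 2 (back): cur=HOME back=0 fwd=1
After 3 (forward): cur=A back=1 fwd=0
After 4 (visit(D)): cur=D back=2 fwd=0
After 5 (back): cur=A back=1 fwd=1
After 6 (visit(V)): cur=V back=2 fwd=0
After 7 (visit(U)): cur=U back=3 fwd=0
After 8 (visit(P)): cur=P back=4 fwd=0
After 9 (back): cur=U back=3 fwd=1
After 10 (visit(K)): cur=K back=4 fwd=0
After 11 (visit(C)): cur=C back=5 fwd=0
After 12 (back): cur=K back=4 fwd=1
After 13 (visit(Z)): cur=Z back=5 fwd=0

Z 5 0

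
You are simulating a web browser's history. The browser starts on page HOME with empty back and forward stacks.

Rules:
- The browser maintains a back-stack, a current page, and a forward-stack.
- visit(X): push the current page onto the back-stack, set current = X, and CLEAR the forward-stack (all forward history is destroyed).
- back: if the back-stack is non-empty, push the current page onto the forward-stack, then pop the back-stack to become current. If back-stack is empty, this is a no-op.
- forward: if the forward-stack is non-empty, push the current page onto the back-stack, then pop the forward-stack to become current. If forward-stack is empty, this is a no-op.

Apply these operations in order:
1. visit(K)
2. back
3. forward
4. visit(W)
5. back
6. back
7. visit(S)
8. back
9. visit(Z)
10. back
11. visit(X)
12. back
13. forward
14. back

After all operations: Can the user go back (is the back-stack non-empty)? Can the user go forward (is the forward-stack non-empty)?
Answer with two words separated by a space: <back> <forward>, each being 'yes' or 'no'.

Answer: no yes

Derivation:
After 1 (visit(K)): cur=K back=1 fwd=0
After 2 (back): cur=HOME back=0 fwd=1
After 3 (forward): cur=K back=1 fwd=0
After 4 (visit(W)): cur=W back=2 fwd=0
After 5 (back): cur=K back=1 fwd=1
After 6 (back): cur=HOME back=0 fwd=2
After 7 (visit(S)): cur=S back=1 fwd=0
After 8 (back): cur=HOME back=0 fwd=1
After 9 (visit(Z)): cur=Z back=1 fwd=0
After 10 (back): cur=HOME back=0 fwd=1
After 11 (visit(X)): cur=X back=1 fwd=0
After 12 (back): cur=HOME back=0 fwd=1
After 13 (forward): cur=X back=1 fwd=0
After 14 (back): cur=HOME back=0 fwd=1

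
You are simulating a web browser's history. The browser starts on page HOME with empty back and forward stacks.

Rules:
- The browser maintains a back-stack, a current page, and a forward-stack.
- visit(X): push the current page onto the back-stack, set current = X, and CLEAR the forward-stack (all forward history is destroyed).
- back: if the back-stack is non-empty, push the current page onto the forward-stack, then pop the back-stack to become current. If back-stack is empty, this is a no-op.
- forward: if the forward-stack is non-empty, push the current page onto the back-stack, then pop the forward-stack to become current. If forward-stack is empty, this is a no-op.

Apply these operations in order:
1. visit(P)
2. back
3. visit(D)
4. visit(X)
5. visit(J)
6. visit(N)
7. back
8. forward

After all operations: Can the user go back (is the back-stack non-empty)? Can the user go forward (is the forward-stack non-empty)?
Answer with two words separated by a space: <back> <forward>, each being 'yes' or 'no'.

After 1 (visit(P)): cur=P back=1 fwd=0
After 2 (back): cur=HOME back=0 fwd=1
After 3 (visit(D)): cur=D back=1 fwd=0
After 4 (visit(X)): cur=X back=2 fwd=0
After 5 (visit(J)): cur=J back=3 fwd=0
After 6 (visit(N)): cur=N back=4 fwd=0
After 7 (back): cur=J back=3 fwd=1
After 8 (forward): cur=N back=4 fwd=0

Answer: yes no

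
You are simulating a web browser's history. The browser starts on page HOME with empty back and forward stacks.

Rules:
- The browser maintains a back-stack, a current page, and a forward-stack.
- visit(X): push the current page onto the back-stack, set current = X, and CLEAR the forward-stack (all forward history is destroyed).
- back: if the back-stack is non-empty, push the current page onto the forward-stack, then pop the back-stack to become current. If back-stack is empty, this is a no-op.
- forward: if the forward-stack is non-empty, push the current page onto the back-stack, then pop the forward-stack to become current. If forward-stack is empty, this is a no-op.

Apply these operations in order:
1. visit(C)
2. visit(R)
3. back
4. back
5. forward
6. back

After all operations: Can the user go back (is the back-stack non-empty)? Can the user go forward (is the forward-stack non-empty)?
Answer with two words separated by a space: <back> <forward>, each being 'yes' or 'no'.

Answer: no yes

Derivation:
After 1 (visit(C)): cur=C back=1 fwd=0
After 2 (visit(R)): cur=R back=2 fwd=0
After 3 (back): cur=C back=1 fwd=1
After 4 (back): cur=HOME back=0 fwd=2
After 5 (forward): cur=C back=1 fwd=1
After 6 (back): cur=HOME back=0 fwd=2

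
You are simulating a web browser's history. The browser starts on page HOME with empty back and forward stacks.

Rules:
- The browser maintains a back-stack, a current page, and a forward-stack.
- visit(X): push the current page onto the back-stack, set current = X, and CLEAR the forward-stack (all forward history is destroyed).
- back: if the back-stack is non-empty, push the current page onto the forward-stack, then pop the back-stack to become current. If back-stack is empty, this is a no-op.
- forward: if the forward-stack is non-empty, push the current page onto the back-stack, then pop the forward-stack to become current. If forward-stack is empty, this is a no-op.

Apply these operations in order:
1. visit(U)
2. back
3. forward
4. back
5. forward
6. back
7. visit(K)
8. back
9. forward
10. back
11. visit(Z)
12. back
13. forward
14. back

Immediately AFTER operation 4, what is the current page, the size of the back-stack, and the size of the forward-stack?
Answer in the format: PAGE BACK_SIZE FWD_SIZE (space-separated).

After 1 (visit(U)): cur=U back=1 fwd=0
After 2 (back): cur=HOME back=0 fwd=1
After 3 (forward): cur=U back=1 fwd=0
After 4 (back): cur=HOME back=0 fwd=1

HOME 0 1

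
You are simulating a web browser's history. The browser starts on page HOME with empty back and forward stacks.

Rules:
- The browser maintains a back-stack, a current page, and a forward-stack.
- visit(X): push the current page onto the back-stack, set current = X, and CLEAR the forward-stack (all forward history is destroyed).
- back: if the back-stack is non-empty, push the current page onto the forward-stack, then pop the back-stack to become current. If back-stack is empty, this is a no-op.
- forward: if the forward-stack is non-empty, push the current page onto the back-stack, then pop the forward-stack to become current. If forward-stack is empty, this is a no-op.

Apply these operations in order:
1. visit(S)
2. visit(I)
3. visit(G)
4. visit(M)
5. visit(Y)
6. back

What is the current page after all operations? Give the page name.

Answer: M

Derivation:
After 1 (visit(S)): cur=S back=1 fwd=0
After 2 (visit(I)): cur=I back=2 fwd=0
After 3 (visit(G)): cur=G back=3 fwd=0
After 4 (visit(M)): cur=M back=4 fwd=0
After 5 (visit(Y)): cur=Y back=5 fwd=0
After 6 (back): cur=M back=4 fwd=1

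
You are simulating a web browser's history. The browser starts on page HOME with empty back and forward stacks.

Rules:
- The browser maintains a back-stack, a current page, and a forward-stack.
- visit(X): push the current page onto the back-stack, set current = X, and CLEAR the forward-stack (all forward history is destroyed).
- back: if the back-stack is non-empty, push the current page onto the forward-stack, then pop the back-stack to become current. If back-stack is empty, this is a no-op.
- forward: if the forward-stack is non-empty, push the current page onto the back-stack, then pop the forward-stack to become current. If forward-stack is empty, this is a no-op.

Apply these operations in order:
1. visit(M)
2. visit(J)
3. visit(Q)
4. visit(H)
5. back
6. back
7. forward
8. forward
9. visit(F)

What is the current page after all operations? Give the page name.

After 1 (visit(M)): cur=M back=1 fwd=0
After 2 (visit(J)): cur=J back=2 fwd=0
After 3 (visit(Q)): cur=Q back=3 fwd=0
After 4 (visit(H)): cur=H back=4 fwd=0
After 5 (back): cur=Q back=3 fwd=1
After 6 (back): cur=J back=2 fwd=2
After 7 (forward): cur=Q back=3 fwd=1
After 8 (forward): cur=H back=4 fwd=0
After 9 (visit(F)): cur=F back=5 fwd=0

Answer: F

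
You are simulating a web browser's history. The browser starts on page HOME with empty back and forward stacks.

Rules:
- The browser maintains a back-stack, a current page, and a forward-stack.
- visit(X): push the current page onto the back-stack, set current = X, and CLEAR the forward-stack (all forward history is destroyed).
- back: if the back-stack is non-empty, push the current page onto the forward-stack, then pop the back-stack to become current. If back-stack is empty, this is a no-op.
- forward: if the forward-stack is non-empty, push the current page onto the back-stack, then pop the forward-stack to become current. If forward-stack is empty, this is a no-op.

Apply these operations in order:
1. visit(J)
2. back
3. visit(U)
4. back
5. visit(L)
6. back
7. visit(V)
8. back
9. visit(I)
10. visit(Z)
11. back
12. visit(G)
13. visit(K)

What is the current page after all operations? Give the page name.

After 1 (visit(J)): cur=J back=1 fwd=0
After 2 (back): cur=HOME back=0 fwd=1
After 3 (visit(U)): cur=U back=1 fwd=0
After 4 (back): cur=HOME back=0 fwd=1
After 5 (visit(L)): cur=L back=1 fwd=0
After 6 (back): cur=HOME back=0 fwd=1
After 7 (visit(V)): cur=V back=1 fwd=0
After 8 (back): cur=HOME back=0 fwd=1
After 9 (visit(I)): cur=I back=1 fwd=0
After 10 (visit(Z)): cur=Z back=2 fwd=0
After 11 (back): cur=I back=1 fwd=1
After 12 (visit(G)): cur=G back=2 fwd=0
After 13 (visit(K)): cur=K back=3 fwd=0

Answer: K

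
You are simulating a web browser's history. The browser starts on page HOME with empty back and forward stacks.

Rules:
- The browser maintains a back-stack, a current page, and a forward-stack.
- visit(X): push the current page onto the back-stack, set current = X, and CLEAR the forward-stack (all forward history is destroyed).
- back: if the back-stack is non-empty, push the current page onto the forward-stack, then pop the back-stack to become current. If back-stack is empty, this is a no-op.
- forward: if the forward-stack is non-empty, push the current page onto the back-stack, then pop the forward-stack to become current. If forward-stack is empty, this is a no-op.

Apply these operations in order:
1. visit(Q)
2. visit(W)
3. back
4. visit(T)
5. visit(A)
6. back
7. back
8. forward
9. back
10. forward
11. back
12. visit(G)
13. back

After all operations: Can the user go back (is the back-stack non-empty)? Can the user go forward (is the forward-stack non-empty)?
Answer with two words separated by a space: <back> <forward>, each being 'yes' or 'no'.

Answer: yes yes

Derivation:
After 1 (visit(Q)): cur=Q back=1 fwd=0
After 2 (visit(W)): cur=W back=2 fwd=0
After 3 (back): cur=Q back=1 fwd=1
After 4 (visit(T)): cur=T back=2 fwd=0
After 5 (visit(A)): cur=A back=3 fwd=0
After 6 (back): cur=T back=2 fwd=1
After 7 (back): cur=Q back=1 fwd=2
After 8 (forward): cur=T back=2 fwd=1
After 9 (back): cur=Q back=1 fwd=2
After 10 (forward): cur=T back=2 fwd=1
After 11 (back): cur=Q back=1 fwd=2
After 12 (visit(G)): cur=G back=2 fwd=0
After 13 (back): cur=Q back=1 fwd=1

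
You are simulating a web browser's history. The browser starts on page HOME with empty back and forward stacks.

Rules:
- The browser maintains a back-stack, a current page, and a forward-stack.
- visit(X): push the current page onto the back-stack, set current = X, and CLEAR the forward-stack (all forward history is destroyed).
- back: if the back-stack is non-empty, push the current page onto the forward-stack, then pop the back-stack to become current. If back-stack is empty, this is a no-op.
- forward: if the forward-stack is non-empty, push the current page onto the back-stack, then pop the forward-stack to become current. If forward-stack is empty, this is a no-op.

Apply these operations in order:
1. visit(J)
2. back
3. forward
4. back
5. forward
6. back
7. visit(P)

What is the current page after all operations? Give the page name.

After 1 (visit(J)): cur=J back=1 fwd=0
After 2 (back): cur=HOME back=0 fwd=1
After 3 (forward): cur=J back=1 fwd=0
After 4 (back): cur=HOME back=0 fwd=1
After 5 (forward): cur=J back=1 fwd=0
After 6 (back): cur=HOME back=0 fwd=1
After 7 (visit(P)): cur=P back=1 fwd=0

Answer: P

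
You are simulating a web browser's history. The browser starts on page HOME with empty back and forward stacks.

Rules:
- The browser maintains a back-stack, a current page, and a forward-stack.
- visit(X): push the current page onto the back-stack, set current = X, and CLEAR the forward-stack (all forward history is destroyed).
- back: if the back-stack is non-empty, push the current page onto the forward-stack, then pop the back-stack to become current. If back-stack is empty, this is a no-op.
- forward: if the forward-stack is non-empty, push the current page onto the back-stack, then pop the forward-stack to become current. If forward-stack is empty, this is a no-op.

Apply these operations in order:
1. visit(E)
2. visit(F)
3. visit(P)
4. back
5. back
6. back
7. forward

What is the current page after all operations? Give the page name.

After 1 (visit(E)): cur=E back=1 fwd=0
After 2 (visit(F)): cur=F back=2 fwd=0
After 3 (visit(P)): cur=P back=3 fwd=0
After 4 (back): cur=F back=2 fwd=1
After 5 (back): cur=E back=1 fwd=2
After 6 (back): cur=HOME back=0 fwd=3
After 7 (forward): cur=E back=1 fwd=2

Answer: E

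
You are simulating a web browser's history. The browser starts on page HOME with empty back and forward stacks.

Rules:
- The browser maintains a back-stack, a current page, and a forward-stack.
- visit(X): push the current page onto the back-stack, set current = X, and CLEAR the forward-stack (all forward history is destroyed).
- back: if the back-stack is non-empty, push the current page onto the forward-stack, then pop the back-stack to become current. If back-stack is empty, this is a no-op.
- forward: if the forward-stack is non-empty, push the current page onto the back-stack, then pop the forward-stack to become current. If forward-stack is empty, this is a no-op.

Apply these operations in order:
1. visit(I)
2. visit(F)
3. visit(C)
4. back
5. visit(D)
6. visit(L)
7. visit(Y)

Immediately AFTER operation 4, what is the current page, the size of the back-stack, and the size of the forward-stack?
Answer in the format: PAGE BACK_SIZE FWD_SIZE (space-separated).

After 1 (visit(I)): cur=I back=1 fwd=0
After 2 (visit(F)): cur=F back=2 fwd=0
After 3 (visit(C)): cur=C back=3 fwd=0
After 4 (back): cur=F back=2 fwd=1

F 2 1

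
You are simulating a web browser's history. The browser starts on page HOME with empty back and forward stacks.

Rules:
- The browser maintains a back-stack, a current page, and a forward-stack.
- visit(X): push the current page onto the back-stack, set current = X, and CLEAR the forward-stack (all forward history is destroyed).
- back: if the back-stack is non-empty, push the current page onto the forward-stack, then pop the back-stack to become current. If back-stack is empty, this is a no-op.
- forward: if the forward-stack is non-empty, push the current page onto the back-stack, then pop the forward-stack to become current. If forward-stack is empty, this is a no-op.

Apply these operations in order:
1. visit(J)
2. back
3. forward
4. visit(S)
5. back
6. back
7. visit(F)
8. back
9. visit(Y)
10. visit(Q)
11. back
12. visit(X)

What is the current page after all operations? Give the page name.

After 1 (visit(J)): cur=J back=1 fwd=0
After 2 (back): cur=HOME back=0 fwd=1
After 3 (forward): cur=J back=1 fwd=0
After 4 (visit(S)): cur=S back=2 fwd=0
After 5 (back): cur=J back=1 fwd=1
After 6 (back): cur=HOME back=0 fwd=2
After 7 (visit(F)): cur=F back=1 fwd=0
After 8 (back): cur=HOME back=0 fwd=1
After 9 (visit(Y)): cur=Y back=1 fwd=0
After 10 (visit(Q)): cur=Q back=2 fwd=0
After 11 (back): cur=Y back=1 fwd=1
After 12 (visit(X)): cur=X back=2 fwd=0

Answer: X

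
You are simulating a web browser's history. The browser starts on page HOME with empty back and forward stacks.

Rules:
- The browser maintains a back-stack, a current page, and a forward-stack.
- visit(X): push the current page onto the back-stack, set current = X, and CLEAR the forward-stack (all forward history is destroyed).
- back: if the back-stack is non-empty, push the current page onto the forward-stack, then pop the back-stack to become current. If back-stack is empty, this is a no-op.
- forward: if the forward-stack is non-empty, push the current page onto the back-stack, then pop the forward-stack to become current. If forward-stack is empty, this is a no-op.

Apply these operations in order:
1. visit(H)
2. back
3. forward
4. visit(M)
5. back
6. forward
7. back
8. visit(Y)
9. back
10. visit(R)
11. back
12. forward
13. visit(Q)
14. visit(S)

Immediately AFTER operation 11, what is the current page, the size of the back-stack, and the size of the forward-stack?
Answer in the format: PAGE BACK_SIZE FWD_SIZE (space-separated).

After 1 (visit(H)): cur=H back=1 fwd=0
After 2 (back): cur=HOME back=0 fwd=1
After 3 (forward): cur=H back=1 fwd=0
After 4 (visit(M)): cur=M back=2 fwd=0
After 5 (back): cur=H back=1 fwd=1
After 6 (forward): cur=M back=2 fwd=0
After 7 (back): cur=H back=1 fwd=1
After 8 (visit(Y)): cur=Y back=2 fwd=0
After 9 (back): cur=H back=1 fwd=1
After 10 (visit(R)): cur=R back=2 fwd=0
After 11 (back): cur=H back=1 fwd=1

H 1 1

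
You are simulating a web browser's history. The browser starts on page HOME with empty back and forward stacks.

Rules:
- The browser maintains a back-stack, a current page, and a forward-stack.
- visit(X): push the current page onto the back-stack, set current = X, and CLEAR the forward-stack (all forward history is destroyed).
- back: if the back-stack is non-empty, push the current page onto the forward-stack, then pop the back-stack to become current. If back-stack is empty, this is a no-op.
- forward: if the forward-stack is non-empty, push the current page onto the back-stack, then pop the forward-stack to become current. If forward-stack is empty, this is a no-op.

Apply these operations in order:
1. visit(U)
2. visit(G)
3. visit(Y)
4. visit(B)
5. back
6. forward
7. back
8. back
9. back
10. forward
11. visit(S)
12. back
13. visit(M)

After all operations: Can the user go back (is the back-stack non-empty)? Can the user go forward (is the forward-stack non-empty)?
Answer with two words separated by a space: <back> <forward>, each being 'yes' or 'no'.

After 1 (visit(U)): cur=U back=1 fwd=0
After 2 (visit(G)): cur=G back=2 fwd=0
After 3 (visit(Y)): cur=Y back=3 fwd=0
After 4 (visit(B)): cur=B back=4 fwd=0
After 5 (back): cur=Y back=3 fwd=1
After 6 (forward): cur=B back=4 fwd=0
After 7 (back): cur=Y back=3 fwd=1
After 8 (back): cur=G back=2 fwd=2
After 9 (back): cur=U back=1 fwd=3
After 10 (forward): cur=G back=2 fwd=2
After 11 (visit(S)): cur=S back=3 fwd=0
After 12 (back): cur=G back=2 fwd=1
After 13 (visit(M)): cur=M back=3 fwd=0

Answer: yes no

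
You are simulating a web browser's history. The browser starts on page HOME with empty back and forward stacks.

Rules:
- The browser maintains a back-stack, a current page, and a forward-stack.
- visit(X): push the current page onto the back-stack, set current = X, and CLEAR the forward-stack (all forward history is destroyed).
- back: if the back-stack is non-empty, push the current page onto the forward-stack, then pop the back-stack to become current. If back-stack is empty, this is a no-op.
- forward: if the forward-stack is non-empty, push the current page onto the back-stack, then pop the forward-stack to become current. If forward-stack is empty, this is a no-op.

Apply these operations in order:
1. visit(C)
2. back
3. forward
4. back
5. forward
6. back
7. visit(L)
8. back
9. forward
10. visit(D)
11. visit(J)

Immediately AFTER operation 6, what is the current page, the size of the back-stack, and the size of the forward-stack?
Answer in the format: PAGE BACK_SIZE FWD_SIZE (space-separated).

After 1 (visit(C)): cur=C back=1 fwd=0
After 2 (back): cur=HOME back=0 fwd=1
After 3 (forward): cur=C back=1 fwd=0
After 4 (back): cur=HOME back=0 fwd=1
After 5 (forward): cur=C back=1 fwd=0
After 6 (back): cur=HOME back=0 fwd=1

HOME 0 1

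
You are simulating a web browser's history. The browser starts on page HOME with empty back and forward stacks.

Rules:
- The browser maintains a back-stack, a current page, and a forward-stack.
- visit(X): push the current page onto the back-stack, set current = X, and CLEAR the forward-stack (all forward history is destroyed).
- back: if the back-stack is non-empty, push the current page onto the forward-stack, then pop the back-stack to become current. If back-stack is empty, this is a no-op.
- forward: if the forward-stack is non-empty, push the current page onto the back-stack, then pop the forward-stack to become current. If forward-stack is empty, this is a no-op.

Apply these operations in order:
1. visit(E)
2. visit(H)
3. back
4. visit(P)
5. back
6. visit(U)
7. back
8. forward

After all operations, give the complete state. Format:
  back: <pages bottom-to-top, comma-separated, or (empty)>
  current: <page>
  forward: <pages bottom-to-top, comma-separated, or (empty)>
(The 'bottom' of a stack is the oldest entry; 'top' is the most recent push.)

After 1 (visit(E)): cur=E back=1 fwd=0
After 2 (visit(H)): cur=H back=2 fwd=0
After 3 (back): cur=E back=1 fwd=1
After 4 (visit(P)): cur=P back=2 fwd=0
After 5 (back): cur=E back=1 fwd=1
After 6 (visit(U)): cur=U back=2 fwd=0
After 7 (back): cur=E back=1 fwd=1
After 8 (forward): cur=U back=2 fwd=0

Answer: back: HOME,E
current: U
forward: (empty)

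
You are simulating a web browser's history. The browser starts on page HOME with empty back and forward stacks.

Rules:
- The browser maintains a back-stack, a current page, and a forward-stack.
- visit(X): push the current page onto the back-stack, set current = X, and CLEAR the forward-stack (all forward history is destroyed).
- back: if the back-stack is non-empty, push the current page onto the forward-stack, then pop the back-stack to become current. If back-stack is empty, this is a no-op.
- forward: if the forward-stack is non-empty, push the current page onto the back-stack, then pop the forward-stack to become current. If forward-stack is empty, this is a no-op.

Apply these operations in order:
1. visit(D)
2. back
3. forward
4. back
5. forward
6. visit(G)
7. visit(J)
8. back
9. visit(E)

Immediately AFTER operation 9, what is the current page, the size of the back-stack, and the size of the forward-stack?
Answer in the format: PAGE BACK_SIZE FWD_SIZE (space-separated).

After 1 (visit(D)): cur=D back=1 fwd=0
After 2 (back): cur=HOME back=0 fwd=1
After 3 (forward): cur=D back=1 fwd=0
After 4 (back): cur=HOME back=0 fwd=1
After 5 (forward): cur=D back=1 fwd=0
After 6 (visit(G)): cur=G back=2 fwd=0
After 7 (visit(J)): cur=J back=3 fwd=0
After 8 (back): cur=G back=2 fwd=1
After 9 (visit(E)): cur=E back=3 fwd=0

E 3 0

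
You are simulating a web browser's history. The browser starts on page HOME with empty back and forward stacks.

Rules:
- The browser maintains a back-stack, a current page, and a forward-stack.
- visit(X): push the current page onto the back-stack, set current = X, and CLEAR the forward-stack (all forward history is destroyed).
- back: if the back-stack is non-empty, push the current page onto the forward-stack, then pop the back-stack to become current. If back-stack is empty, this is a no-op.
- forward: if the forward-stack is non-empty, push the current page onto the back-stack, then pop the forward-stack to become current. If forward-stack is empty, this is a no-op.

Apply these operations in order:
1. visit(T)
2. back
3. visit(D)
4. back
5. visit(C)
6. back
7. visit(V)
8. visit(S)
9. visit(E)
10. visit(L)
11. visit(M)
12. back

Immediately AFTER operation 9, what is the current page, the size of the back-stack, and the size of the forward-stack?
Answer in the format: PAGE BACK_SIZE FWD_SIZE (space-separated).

After 1 (visit(T)): cur=T back=1 fwd=0
After 2 (back): cur=HOME back=0 fwd=1
After 3 (visit(D)): cur=D back=1 fwd=0
After 4 (back): cur=HOME back=0 fwd=1
After 5 (visit(C)): cur=C back=1 fwd=0
After 6 (back): cur=HOME back=0 fwd=1
After 7 (visit(V)): cur=V back=1 fwd=0
After 8 (visit(S)): cur=S back=2 fwd=0
After 9 (visit(E)): cur=E back=3 fwd=0

E 3 0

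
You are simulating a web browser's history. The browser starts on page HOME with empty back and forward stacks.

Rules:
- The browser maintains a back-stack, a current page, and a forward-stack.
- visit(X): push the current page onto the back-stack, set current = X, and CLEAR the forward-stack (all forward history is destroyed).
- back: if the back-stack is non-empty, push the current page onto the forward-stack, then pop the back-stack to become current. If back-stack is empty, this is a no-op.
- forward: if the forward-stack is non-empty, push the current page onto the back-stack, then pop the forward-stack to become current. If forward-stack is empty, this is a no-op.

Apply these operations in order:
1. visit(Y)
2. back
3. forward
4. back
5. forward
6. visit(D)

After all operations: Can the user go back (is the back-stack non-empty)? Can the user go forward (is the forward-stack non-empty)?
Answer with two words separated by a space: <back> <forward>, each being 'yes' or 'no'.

After 1 (visit(Y)): cur=Y back=1 fwd=0
After 2 (back): cur=HOME back=0 fwd=1
After 3 (forward): cur=Y back=1 fwd=0
After 4 (back): cur=HOME back=0 fwd=1
After 5 (forward): cur=Y back=1 fwd=0
After 6 (visit(D)): cur=D back=2 fwd=0

Answer: yes no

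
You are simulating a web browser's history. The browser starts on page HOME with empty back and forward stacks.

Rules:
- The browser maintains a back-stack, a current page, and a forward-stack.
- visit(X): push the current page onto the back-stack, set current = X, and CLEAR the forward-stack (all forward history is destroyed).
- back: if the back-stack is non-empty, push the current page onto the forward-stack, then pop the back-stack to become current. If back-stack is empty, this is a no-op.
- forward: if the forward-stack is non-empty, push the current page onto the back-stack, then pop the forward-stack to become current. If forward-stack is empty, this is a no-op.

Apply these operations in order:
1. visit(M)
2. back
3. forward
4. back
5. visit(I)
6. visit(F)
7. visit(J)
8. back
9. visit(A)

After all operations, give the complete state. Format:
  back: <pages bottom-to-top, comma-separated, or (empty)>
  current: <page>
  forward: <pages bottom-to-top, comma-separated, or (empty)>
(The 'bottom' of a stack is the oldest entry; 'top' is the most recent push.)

Answer: back: HOME,I,F
current: A
forward: (empty)

Derivation:
After 1 (visit(M)): cur=M back=1 fwd=0
After 2 (back): cur=HOME back=0 fwd=1
After 3 (forward): cur=M back=1 fwd=0
After 4 (back): cur=HOME back=0 fwd=1
After 5 (visit(I)): cur=I back=1 fwd=0
After 6 (visit(F)): cur=F back=2 fwd=0
After 7 (visit(J)): cur=J back=3 fwd=0
After 8 (back): cur=F back=2 fwd=1
After 9 (visit(A)): cur=A back=3 fwd=0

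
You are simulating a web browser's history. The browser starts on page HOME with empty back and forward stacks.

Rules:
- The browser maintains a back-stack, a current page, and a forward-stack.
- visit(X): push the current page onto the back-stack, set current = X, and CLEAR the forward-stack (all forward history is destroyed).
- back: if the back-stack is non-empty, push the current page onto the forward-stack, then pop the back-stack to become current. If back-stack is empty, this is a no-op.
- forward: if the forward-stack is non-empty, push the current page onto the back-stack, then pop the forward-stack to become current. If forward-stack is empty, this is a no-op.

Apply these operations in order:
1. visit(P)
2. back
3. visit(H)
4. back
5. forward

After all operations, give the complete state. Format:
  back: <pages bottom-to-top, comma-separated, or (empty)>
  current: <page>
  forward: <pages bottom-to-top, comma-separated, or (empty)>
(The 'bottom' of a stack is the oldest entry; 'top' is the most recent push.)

Answer: back: HOME
current: H
forward: (empty)

Derivation:
After 1 (visit(P)): cur=P back=1 fwd=0
After 2 (back): cur=HOME back=0 fwd=1
After 3 (visit(H)): cur=H back=1 fwd=0
After 4 (back): cur=HOME back=0 fwd=1
After 5 (forward): cur=H back=1 fwd=0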